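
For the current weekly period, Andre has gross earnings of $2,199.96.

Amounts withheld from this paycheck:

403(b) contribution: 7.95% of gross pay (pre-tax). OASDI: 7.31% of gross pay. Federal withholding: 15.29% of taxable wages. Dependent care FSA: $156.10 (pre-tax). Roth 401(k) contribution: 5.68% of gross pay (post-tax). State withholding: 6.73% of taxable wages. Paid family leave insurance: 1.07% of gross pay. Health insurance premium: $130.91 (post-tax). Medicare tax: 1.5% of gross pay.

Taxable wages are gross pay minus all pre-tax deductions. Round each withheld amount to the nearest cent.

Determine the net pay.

Dependent care FSA: $156.10
403(b) contribution: $2,199.96 × 0.0795 = $174.90
Pre-tax total = $156.10 + $174.90 = $331.00
Taxable wages = $2,199.96 − $331.00 = $1,868.96
Federal withholding: $1,868.96 × 0.1529 = $285.76
State withholding: $1,868.96 × 0.0673 = $125.78
Paid family leave insurance: $2,199.96 × 0.0107 = $23.54
Medicare tax: $2,199.96 × 0.015 = $33.00
OASDI: $2,199.96 × 0.0731 = $160.82
Roth 401(k) contribution: $2,199.96 × 0.0568 = $124.96
Health insurance premium: $130.91
Total deductions = $156.10 + $174.90 + $285.76 + $125.78 + $23.54 + $33.00 + $160.82 + $124.96 + $130.91 = $1,215.77
Net pay = $2,199.96 − $1,215.77 = $984.19

$984.19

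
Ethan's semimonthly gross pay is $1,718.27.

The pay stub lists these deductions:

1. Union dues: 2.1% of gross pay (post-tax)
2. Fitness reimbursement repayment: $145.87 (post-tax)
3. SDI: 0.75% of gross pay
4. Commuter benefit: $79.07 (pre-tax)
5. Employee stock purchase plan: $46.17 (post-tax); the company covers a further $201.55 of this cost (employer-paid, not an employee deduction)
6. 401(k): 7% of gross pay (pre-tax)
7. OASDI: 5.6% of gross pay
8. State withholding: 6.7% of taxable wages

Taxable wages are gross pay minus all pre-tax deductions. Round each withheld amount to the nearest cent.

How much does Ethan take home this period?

Commuter benefit: $79.07
401(k): $1,718.27 × 0.07 = $120.28
Pre-tax total = $79.07 + $120.28 = $199.35
Taxable wages = $1,718.27 − $199.35 = $1,518.92
State withholding: $1,518.92 × 0.067 = $101.77
OASDI: $1,718.27 × 0.056 = $96.22
SDI: $1,718.27 × 0.0075 = $12.89
Fitness reimbursement repayment: $145.87
Union dues: $1,718.27 × 0.021 = $36.08
Employee stock purchase plan: $46.17
(Employer's $201.55 toward employee stock purchase plan is not withheld from the employee.)
Total deductions = $79.07 + $120.28 + $101.77 + $96.22 + $12.89 + $145.87 + $36.08 + $46.17 = $638.35
Net pay = $1,718.27 − $638.35 = $1,079.92

$1,079.92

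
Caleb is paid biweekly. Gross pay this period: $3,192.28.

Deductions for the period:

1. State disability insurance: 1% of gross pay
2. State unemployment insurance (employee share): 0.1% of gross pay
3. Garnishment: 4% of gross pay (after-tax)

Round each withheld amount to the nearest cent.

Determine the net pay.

$3,029.48

State disability insurance: $3,192.28 × 0.01 = $31.92
State unemployment insurance (employee share): $3,192.28 × 0.001 = $3.19
Garnishment: $3,192.28 × 0.04 = $127.69
Total deductions = $31.92 + $3.19 + $127.69 = $162.80
Net pay = $3,192.28 − $162.80 = $3,029.48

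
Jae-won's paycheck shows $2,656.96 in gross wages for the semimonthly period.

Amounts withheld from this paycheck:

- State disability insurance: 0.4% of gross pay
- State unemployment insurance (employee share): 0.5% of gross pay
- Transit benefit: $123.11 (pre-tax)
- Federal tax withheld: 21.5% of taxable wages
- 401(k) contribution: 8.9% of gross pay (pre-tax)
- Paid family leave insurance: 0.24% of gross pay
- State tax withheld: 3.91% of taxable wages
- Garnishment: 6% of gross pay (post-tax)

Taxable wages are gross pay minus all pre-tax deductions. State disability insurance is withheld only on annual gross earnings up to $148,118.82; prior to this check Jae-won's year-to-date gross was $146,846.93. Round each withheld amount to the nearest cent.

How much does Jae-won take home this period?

401(k) contribution: $2,656.96 × 0.089 = $236.47
Transit benefit: $123.11
Pre-tax total = $236.47 + $123.11 = $359.58
Taxable wages = $2,656.96 − $359.58 = $2,297.38
Federal tax withheld: $2,297.38 × 0.215 = $493.94
State tax withheld: $2,297.38 × 0.0391 = $89.83
State disability insurance: only $148,118.82 − $146,846.93 = $1,271.89 of this check is subject → $1,271.89 × 0.004 = $5.09
State unemployment insurance (employee share): $2,656.96 × 0.005 = $13.28
Paid family leave insurance: $2,656.96 × 0.0024 = $6.38
Garnishment: $2,656.96 × 0.06 = $159.42
Total deductions = $236.47 + $123.11 + $493.94 + $89.83 + $5.09 + $13.28 + $6.38 + $159.42 = $1,127.52
Net pay = $2,656.96 − $1,127.52 = $1,529.44

$1,529.44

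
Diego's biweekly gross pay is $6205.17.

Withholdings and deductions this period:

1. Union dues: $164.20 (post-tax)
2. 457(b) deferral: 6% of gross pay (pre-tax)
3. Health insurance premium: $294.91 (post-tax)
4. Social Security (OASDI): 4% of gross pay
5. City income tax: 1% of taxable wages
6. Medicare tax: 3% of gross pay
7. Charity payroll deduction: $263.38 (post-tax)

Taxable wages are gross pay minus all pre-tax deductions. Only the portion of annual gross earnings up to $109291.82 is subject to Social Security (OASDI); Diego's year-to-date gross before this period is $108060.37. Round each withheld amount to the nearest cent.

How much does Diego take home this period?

$4816.62

457(b) deferral: $6205.17 × 0.06 = $372.31
Taxable wages = $6205.17 − $372.31 = $5832.86
City income tax: $5832.86 × 0.01 = $58.33
Medicare tax: $6205.17 × 0.03 = $186.16
Social Security (OASDI): only $109291.82 − $108060.37 = $1231.45 of this check is subject → $1231.45 × 0.04 = $49.26
Charity payroll deduction: $263.38
Health insurance premium: $294.91
Union dues: $164.20
Total deductions = $372.31 + $58.33 + $186.16 + $49.26 + $263.38 + $294.91 + $164.20 = $1388.55
Net pay = $6205.17 − $1388.55 = $4816.62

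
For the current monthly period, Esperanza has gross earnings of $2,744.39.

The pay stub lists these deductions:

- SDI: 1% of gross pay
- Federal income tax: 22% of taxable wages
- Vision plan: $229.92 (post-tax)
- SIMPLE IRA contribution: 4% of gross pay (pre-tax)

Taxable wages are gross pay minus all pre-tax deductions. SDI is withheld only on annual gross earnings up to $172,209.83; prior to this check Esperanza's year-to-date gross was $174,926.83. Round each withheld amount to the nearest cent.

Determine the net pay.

$1,825.08

SIMPLE IRA contribution: $2,744.39 × 0.04 = $109.78
Taxable wages = $2,744.39 − $109.78 = $2,634.61
Federal income tax: $2,634.61 × 0.22 = $579.61
SDI: annual cap $172,209.83 already reached (YTD $174,926.83), so $0.00
Vision plan: $229.92
Total deductions = $109.78 + $579.61 + $0.00 + $229.92 = $919.31
Net pay = $2,744.39 − $919.31 = $1,825.08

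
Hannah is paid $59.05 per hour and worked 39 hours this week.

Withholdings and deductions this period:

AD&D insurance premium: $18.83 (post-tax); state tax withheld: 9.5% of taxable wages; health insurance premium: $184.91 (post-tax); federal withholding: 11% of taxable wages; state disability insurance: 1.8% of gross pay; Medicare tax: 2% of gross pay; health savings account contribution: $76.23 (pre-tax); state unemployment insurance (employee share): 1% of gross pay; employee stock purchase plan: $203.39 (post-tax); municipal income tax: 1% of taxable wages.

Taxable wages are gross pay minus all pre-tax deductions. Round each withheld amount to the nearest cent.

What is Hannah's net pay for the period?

$1,230.30

Gross pay: 39 × $59.05 = $2,302.95
Health savings account contribution: $76.23
Taxable wages = $2,302.95 − $76.23 = $2,226.72
Federal withholding: $2,226.72 × 0.11 = $244.94
Municipal income tax: $2,226.72 × 0.01 = $22.27
State tax withheld: $2,226.72 × 0.095 = $211.54
State unemployment insurance (employee share): $2,302.95 × 0.01 = $23.03
State disability insurance: $2,302.95 × 0.018 = $41.45
Medicare tax: $2,302.95 × 0.02 = $46.06
Employee stock purchase plan: $203.39
AD&D insurance premium: $18.83
Health insurance premium: $184.91
Total deductions = $76.23 + $244.94 + $22.27 + $211.54 + $23.03 + $41.45 + $46.06 + $203.39 + $18.83 + $184.91 = $1,072.65
Net pay = $2,302.95 − $1,072.65 = $1,230.30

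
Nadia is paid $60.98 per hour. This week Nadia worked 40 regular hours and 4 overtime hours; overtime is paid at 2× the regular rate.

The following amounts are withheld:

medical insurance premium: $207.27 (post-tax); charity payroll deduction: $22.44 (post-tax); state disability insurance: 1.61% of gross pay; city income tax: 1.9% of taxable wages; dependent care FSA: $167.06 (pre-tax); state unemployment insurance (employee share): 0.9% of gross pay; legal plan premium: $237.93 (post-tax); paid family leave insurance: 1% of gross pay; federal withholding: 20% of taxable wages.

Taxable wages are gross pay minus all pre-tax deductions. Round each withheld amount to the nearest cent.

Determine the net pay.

$1585.16

Regular pay: 40 × $60.98 = $2439.20
Overtime pay: 4 × $60.98 × 2 = $487.84
Gross pay = $2439.20 + $487.84 = $2927.04
Dependent care FSA: $167.06
Taxable wages = $2927.04 − $167.06 = $2759.98
City income tax: $2759.98 × 0.019 = $52.44
Federal withholding: $2759.98 × 0.2 = $552.00
State unemployment insurance (employee share): $2927.04 × 0.009 = $26.34
Paid family leave insurance: $2927.04 × 0.01 = $29.27
State disability insurance: $2927.04 × 0.0161 = $47.13
Charity payroll deduction: $22.44
Medical insurance premium: $207.27
Legal plan premium: $237.93
Total deductions = $167.06 + $52.44 + $552.00 + $26.34 + $29.27 + $47.13 + $22.44 + $207.27 + $237.93 = $1341.88
Net pay = $2927.04 − $1341.88 = $1585.16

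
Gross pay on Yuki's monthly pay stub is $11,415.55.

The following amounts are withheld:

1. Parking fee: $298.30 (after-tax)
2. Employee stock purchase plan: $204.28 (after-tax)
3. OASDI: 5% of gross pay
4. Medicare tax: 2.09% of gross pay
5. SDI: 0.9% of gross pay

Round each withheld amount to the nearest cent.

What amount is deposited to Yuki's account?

Medicare tax: $11,415.55 × 0.0209 = $238.58
SDI: $11,415.55 × 0.009 = $102.74
OASDI: $11,415.55 × 0.05 = $570.78
Parking fee: $298.30
Employee stock purchase plan: $204.28
Total deductions = $238.58 + $102.74 + $570.78 + $298.30 + $204.28 = $1,414.68
Net pay = $11,415.55 − $1,414.68 = $10,000.87

$10,000.87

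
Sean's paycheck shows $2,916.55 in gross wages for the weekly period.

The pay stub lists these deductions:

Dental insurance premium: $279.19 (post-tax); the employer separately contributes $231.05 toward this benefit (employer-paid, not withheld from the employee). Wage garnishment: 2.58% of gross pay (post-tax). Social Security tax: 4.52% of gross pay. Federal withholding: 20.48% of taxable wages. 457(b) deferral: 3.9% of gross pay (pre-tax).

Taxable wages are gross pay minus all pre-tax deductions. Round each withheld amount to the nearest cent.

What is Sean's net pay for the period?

457(b) deferral: $2,916.55 × 0.039 = $113.75
Taxable wages = $2,916.55 − $113.75 = $2,802.80
Federal withholding: $2,802.80 × 0.2048 = $574.01
Social Security tax: $2,916.55 × 0.0452 = $131.83
Wage garnishment: $2,916.55 × 0.0258 = $75.25
Dental insurance premium: $279.19
(Employer's $231.05 toward dental insurance premium is not withheld from the employee.)
Total deductions = $113.75 + $574.01 + $131.83 + $75.25 + $279.19 = $1,174.03
Net pay = $2,916.55 − $1,174.03 = $1,742.52

$1,742.52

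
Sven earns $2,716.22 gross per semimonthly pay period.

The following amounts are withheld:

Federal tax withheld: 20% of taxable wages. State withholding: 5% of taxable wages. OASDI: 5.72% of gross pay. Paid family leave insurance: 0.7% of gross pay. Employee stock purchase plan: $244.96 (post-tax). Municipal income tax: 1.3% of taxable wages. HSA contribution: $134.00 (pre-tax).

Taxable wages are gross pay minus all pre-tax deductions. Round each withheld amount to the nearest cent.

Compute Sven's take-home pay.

HSA contribution: $134.00
Taxable wages = $2,716.22 − $134.00 = $2,582.22
Municipal income tax: $2,582.22 × 0.013 = $33.57
State withholding: $2,582.22 × 0.05 = $129.11
Federal tax withheld: $2,582.22 × 0.2 = $516.44
Paid family leave insurance: $2,716.22 × 0.007 = $19.01
OASDI: $2,716.22 × 0.0572 = $155.37
Employee stock purchase plan: $244.96
Total deductions = $134.00 + $33.57 + $129.11 + $516.44 + $19.01 + $155.37 + $244.96 = $1,232.46
Net pay = $2,716.22 − $1,232.46 = $1,483.76

$1,483.76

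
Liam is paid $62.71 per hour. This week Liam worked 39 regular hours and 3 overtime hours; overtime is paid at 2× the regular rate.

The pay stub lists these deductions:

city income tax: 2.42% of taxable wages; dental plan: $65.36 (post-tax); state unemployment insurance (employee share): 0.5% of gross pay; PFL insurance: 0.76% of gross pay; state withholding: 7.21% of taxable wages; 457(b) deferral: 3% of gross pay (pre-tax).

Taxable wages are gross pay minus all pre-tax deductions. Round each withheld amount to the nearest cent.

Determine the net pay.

Regular pay: 39 × $62.71 = $2,445.69
Overtime pay: 3 × $62.71 × 2 = $376.26
Gross pay = $2,445.69 + $376.26 = $2,821.95
457(b) deferral: $2,821.95 × 0.03 = $84.66
Taxable wages = $2,821.95 − $84.66 = $2,737.29
City income tax: $2,737.29 × 0.0242 = $66.24
State withholding: $2,737.29 × 0.0721 = $197.36
PFL insurance: $2,821.95 × 0.0076 = $21.45
State unemployment insurance (employee share): $2,821.95 × 0.005 = $14.11
Dental plan: $65.36
Total deductions = $84.66 + $66.24 + $197.36 + $21.45 + $14.11 + $65.36 = $449.18
Net pay = $2,821.95 − $449.18 = $2,372.77

$2,372.77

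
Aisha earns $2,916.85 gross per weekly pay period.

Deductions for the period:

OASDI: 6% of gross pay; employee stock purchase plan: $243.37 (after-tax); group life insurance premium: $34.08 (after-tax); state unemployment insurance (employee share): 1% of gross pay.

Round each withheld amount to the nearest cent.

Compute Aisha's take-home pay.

$2,435.22

OASDI: $2,916.85 × 0.06 = $175.01
State unemployment insurance (employee share): $2,916.85 × 0.01 = $29.17
Employee stock purchase plan: $243.37
Group life insurance premium: $34.08
Total deductions = $175.01 + $29.17 + $243.37 + $34.08 = $481.63
Net pay = $2,916.85 − $481.63 = $2,435.22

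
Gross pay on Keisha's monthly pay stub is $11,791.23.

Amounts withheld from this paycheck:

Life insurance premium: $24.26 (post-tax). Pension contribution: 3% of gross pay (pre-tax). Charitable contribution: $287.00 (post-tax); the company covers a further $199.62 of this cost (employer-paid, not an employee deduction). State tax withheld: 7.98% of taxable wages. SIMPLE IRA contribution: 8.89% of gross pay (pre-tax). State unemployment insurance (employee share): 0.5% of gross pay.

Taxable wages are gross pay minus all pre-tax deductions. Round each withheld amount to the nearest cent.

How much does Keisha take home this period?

$9,189.97

SIMPLE IRA contribution: $11,791.23 × 0.0889 = $1,048.24
Pension contribution: $11,791.23 × 0.03 = $353.74
Pre-tax total = $1,048.24 + $353.74 = $1,401.98
Taxable wages = $11,791.23 − $1,401.98 = $10,389.25
State tax withheld: $10,389.25 × 0.0798 = $829.06
State unemployment insurance (employee share): $11,791.23 × 0.005 = $58.96
Life insurance premium: $24.26
Charitable contribution: $287.00
(Employer's $199.62 toward charitable contribution is not withheld from the employee.)
Total deductions = $1,048.24 + $353.74 + $829.06 + $58.96 + $24.26 + $287.00 = $2,601.26
Net pay = $11,791.23 − $2,601.26 = $9,189.97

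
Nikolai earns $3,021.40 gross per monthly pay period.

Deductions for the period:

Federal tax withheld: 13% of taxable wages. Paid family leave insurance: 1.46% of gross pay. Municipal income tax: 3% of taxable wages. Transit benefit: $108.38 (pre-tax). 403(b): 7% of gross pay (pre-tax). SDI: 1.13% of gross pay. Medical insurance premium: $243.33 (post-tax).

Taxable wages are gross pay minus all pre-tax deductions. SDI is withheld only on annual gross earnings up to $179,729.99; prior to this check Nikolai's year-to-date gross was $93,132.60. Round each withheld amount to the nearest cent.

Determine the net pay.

Transit benefit: $108.38
403(b): $3,021.40 × 0.07 = $211.50
Pre-tax total = $108.38 + $211.50 = $319.88
Taxable wages = $3,021.40 − $319.88 = $2,701.52
Municipal income tax: $2,701.52 × 0.03 = $81.05
Federal tax withheld: $2,701.52 × 0.13 = $351.20
SDI: cap not yet reached, full $3,021.40 is subject → $3,021.40 × 0.0113 = $34.14
Paid family leave insurance: $3,021.40 × 0.0146 = $44.11
Medical insurance premium: $243.33
Total deductions = $108.38 + $211.50 + $81.05 + $351.20 + $34.14 + $44.11 + $243.33 = $1,073.71
Net pay = $3,021.40 − $1,073.71 = $1,947.69

$1,947.69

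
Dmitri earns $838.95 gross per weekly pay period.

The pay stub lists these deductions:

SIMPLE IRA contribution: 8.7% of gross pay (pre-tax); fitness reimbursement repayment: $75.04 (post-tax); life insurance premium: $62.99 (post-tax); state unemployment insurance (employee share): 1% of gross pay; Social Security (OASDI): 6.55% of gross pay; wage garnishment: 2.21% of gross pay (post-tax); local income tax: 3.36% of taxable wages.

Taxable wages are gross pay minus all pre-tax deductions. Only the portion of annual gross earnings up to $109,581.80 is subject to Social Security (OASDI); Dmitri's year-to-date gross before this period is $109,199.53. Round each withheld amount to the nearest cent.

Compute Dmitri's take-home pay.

$550.22

SIMPLE IRA contribution: $838.95 × 0.087 = $72.99
Taxable wages = $838.95 − $72.99 = $765.96
Local income tax: $765.96 × 0.0336 = $25.74
Social Security (OASDI): only $109,581.80 − $109,199.53 = $382.27 of this check is subject → $382.27 × 0.0655 = $25.04
State unemployment insurance (employee share): $838.95 × 0.01 = $8.39
Wage garnishment: $838.95 × 0.0221 = $18.54
Life insurance premium: $62.99
Fitness reimbursement repayment: $75.04
Total deductions = $72.99 + $25.74 + $25.04 + $8.39 + $18.54 + $62.99 + $75.04 = $288.73
Net pay = $838.95 − $288.73 = $550.22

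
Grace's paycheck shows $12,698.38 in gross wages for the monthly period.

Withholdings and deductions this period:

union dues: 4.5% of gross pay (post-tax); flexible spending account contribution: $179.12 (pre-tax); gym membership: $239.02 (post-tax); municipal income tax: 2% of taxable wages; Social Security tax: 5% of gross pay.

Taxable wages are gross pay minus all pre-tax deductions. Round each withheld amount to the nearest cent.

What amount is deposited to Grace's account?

Flexible spending account contribution: $179.12
Taxable wages = $12,698.38 − $179.12 = $12,519.26
Municipal income tax: $12,519.26 × 0.02 = $250.39
Social Security tax: $12,698.38 × 0.05 = $634.92
Union dues: $12,698.38 × 0.045 = $571.43
Gym membership: $239.02
Total deductions = $179.12 + $250.39 + $634.92 + $571.43 + $239.02 = $1,874.88
Net pay = $12,698.38 − $1,874.88 = $10,823.50

$10,823.50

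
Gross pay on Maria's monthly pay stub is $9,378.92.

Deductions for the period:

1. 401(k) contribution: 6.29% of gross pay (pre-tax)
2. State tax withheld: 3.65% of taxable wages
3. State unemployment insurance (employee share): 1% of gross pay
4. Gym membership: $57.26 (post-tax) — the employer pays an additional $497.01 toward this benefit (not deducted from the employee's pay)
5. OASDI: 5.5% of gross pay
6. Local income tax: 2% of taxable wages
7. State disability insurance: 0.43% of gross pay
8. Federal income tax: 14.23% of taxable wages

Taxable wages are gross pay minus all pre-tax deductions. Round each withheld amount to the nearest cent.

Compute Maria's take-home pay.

401(k) contribution: $9,378.92 × 0.0629 = $589.93
Taxable wages = $9,378.92 − $589.93 = $8,788.99
Local income tax: $8,788.99 × 0.02 = $175.78
State tax withheld: $8,788.99 × 0.0365 = $320.80
Federal income tax: $8,788.99 × 0.1423 = $1,250.67
State disability insurance: $9,378.92 × 0.0043 = $40.33
OASDI: $9,378.92 × 0.055 = $515.84
State unemployment insurance (employee share): $9,378.92 × 0.01 = $93.79
Gym membership: $57.26
(Employer's $497.01 toward gym membership is not withheld from the employee.)
Total deductions = $589.93 + $175.78 + $320.80 + $1,250.67 + $40.33 + $515.84 + $93.79 + $57.26 = $3,044.40
Net pay = $9,378.92 − $3,044.40 = $6,334.52

$6,334.52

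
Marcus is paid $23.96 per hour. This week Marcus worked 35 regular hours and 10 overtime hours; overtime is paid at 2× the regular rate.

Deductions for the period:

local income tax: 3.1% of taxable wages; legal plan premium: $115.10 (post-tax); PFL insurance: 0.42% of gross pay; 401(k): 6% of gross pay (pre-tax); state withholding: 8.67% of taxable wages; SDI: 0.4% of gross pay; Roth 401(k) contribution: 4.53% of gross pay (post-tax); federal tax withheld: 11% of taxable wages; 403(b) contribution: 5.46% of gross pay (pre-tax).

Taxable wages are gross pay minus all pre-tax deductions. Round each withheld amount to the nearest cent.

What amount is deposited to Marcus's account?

$715.50

Regular pay: 35 × $23.96 = $838.60
Overtime pay: 10 × $23.96 × 2 = $479.20
Gross pay = $838.60 + $479.20 = $1317.80
401(k): $1317.80 × 0.06 = $79.07
403(b) contribution: $1317.80 × 0.0546 = $71.95
Pre-tax total = $79.07 + $71.95 = $151.02
Taxable wages = $1317.80 − $151.02 = $1166.78
Local income tax: $1166.78 × 0.031 = $36.17
Federal tax withheld: $1166.78 × 0.11 = $128.35
State withholding: $1166.78 × 0.0867 = $101.16
SDI: $1317.80 × 0.004 = $5.27
PFL insurance: $1317.80 × 0.0042 = $5.53
Legal plan premium: $115.10
Roth 401(k) contribution: $1317.80 × 0.0453 = $59.70
Total deductions = $79.07 + $71.95 + $36.17 + $128.35 + $101.16 + $5.27 + $5.53 + $115.10 + $59.70 = $602.30
Net pay = $1317.80 − $602.30 = $715.50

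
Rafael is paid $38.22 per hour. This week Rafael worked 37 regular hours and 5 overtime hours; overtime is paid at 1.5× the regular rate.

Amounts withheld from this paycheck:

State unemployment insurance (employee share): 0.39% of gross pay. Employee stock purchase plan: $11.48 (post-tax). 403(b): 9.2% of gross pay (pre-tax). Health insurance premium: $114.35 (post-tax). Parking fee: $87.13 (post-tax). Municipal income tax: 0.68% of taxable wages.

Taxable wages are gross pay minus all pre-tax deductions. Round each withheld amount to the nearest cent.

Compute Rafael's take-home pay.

$1,314.23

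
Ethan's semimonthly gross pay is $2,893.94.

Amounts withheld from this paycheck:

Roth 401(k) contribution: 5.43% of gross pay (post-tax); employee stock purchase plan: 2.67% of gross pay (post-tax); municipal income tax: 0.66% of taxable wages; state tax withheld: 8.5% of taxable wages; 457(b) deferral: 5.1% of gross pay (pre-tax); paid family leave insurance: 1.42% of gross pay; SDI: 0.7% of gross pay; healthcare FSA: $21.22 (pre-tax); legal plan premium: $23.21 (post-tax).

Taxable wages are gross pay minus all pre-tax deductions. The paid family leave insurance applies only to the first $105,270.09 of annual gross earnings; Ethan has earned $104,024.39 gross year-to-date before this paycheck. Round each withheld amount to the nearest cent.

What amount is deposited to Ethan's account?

Healthcare FSA: $21.22
457(b) deferral: $2,893.94 × 0.051 = $147.59
Pre-tax total = $21.22 + $147.59 = $168.81
Taxable wages = $2,893.94 − $168.81 = $2,725.13
Municipal income tax: $2,725.13 × 0.0066 = $17.99
State tax withheld: $2,725.13 × 0.085 = $231.64
SDI: $2,893.94 × 0.007 = $20.26
Paid family leave insurance: only $105,270.09 − $104,024.39 = $1,245.70 of this check is subject → $1,245.70 × 0.0142 = $17.69
Employee stock purchase plan: $2,893.94 × 0.0267 = $77.27
Legal plan premium: $23.21
Roth 401(k) contribution: $2,893.94 × 0.0543 = $157.14
Total deductions = $21.22 + $147.59 + $17.99 + $231.64 + $20.26 + $17.69 + $77.27 + $23.21 + $157.14 = $714.01
Net pay = $2,893.94 − $714.01 = $2,179.93

$2,179.93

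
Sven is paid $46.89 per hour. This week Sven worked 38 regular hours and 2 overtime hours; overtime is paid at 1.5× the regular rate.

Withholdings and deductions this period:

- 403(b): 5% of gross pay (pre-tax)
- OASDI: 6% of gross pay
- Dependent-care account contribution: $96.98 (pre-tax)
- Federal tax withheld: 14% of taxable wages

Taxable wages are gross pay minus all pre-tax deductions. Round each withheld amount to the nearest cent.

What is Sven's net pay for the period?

$1371.93

Regular pay: 38 × $46.89 = $1781.82
Overtime pay: 2 × $46.89 × 1.5 = $140.67
Gross pay = $1781.82 + $140.67 = $1922.49
403(b): $1922.49 × 0.05 = $96.12
Dependent-care account contribution: $96.98
Pre-tax total = $96.12 + $96.98 = $193.10
Taxable wages = $1922.49 − $193.10 = $1729.39
Federal tax withheld: $1729.39 × 0.14 = $242.11
OASDI: $1922.49 × 0.06 = $115.35
Total deductions = $96.12 + $96.98 + $242.11 + $115.35 = $550.56
Net pay = $1922.49 − $550.56 = $1371.93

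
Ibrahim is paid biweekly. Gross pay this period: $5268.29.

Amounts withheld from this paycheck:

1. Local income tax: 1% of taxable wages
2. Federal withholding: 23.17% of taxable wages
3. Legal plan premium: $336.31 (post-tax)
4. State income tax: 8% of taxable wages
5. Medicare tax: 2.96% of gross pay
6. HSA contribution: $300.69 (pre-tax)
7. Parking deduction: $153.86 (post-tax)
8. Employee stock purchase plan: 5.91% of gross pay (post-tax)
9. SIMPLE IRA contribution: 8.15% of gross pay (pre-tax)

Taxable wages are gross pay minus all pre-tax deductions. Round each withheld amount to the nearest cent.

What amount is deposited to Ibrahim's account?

$2120.81

SIMPLE IRA contribution: $5268.29 × 0.0815 = $429.37
HSA contribution: $300.69
Pre-tax total = $429.37 + $300.69 = $730.06
Taxable wages = $5268.29 − $730.06 = $4538.23
Local income tax: $4538.23 × 0.01 = $45.38
Federal withholding: $4538.23 × 0.2317 = $1051.51
State income tax: $4538.23 × 0.08 = $363.06
Medicare tax: $5268.29 × 0.0296 = $155.94
Legal plan premium: $336.31
Employee stock purchase plan: $5268.29 × 0.0591 = $311.36
Parking deduction: $153.86
Total deductions = $429.37 + $300.69 + $45.38 + $1051.51 + $363.06 + $155.94 + $336.31 + $311.36 + $153.86 = $3147.48
Net pay = $5268.29 − $3147.48 = $2120.81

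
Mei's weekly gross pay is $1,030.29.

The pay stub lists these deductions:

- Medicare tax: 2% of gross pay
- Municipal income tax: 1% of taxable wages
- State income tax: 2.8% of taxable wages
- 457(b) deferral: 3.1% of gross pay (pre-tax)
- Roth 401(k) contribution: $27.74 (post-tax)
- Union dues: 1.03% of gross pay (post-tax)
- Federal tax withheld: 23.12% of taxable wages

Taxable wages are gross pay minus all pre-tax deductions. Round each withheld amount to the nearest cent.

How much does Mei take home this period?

457(b) deferral: $1,030.29 × 0.031 = $31.94
Taxable wages = $1,030.29 − $31.94 = $998.35
Federal tax withheld: $998.35 × 0.2312 = $230.82
Municipal income tax: $998.35 × 0.01 = $9.98
State income tax: $998.35 × 0.028 = $27.95
Medicare tax: $1,030.29 × 0.02 = $20.61
Roth 401(k) contribution: $27.74
Union dues: $1,030.29 × 0.0103 = $10.61
Total deductions = $31.94 + $230.82 + $9.98 + $27.95 + $20.61 + $27.74 + $10.61 = $359.65
Net pay = $1,030.29 − $359.65 = $670.64

$670.64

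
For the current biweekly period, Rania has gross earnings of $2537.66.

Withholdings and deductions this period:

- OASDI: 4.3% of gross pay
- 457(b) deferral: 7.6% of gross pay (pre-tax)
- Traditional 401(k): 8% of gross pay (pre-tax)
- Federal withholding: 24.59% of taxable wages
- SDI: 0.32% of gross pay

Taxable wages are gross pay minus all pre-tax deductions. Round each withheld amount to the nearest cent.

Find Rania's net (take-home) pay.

457(b) deferral: $2537.66 × 0.076 = $192.86
Traditional 401(k): $2537.66 × 0.08 = $203.01
Pre-tax total = $192.86 + $203.01 = $395.87
Taxable wages = $2537.66 − $395.87 = $2141.79
Federal withholding: $2141.79 × 0.2459 = $526.67
SDI: $2537.66 × 0.0032 = $8.12
OASDI: $2537.66 × 0.043 = $109.12
Total deductions = $192.86 + $203.01 + $526.67 + $8.12 + $109.12 = $1039.78
Net pay = $2537.66 − $1039.78 = $1497.88

$1497.88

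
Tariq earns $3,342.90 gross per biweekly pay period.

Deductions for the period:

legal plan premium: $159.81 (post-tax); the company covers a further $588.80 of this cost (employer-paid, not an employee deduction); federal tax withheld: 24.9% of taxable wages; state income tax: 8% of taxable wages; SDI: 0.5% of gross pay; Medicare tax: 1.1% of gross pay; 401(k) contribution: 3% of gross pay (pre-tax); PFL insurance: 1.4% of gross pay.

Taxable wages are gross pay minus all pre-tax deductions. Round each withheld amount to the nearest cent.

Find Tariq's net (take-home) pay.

$1,915.70

401(k) contribution: $3,342.90 × 0.03 = $100.29
Taxable wages = $3,342.90 − $100.29 = $3,242.61
Federal tax withheld: $3,242.61 × 0.249 = $807.41
State income tax: $3,242.61 × 0.08 = $259.41
PFL insurance: $3,342.90 × 0.014 = $46.80
SDI: $3,342.90 × 0.005 = $16.71
Medicare tax: $3,342.90 × 0.011 = $36.77
Legal plan premium: $159.81
(Employer's $588.80 toward legal plan premium is not withheld from the employee.)
Total deductions = $100.29 + $807.41 + $259.41 + $46.80 + $16.71 + $36.77 + $159.81 = $1,427.20
Net pay = $3,342.90 − $1,427.20 = $1,915.70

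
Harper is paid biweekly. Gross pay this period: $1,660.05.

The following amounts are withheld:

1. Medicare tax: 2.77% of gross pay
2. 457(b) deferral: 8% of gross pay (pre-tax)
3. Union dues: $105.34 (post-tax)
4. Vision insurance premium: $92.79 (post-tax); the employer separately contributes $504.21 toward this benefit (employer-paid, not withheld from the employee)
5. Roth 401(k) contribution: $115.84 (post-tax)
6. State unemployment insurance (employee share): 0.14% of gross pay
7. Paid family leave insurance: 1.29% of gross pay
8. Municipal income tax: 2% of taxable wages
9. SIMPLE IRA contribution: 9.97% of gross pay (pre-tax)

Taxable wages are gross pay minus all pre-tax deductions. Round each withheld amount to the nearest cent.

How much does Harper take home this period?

$950.83

457(b) deferral: $1,660.05 × 0.08 = $132.80
SIMPLE IRA contribution: $1,660.05 × 0.0997 = $165.51
Pre-tax total = $132.80 + $165.51 = $298.31
Taxable wages = $1,660.05 − $298.31 = $1,361.74
Municipal income tax: $1,361.74 × 0.02 = $27.23
State unemployment insurance (employee share): $1,660.05 × 0.0014 = $2.32
Medicare tax: $1,660.05 × 0.0277 = $45.98
Paid family leave insurance: $1,660.05 × 0.0129 = $21.41
Union dues: $105.34
Roth 401(k) contribution: $115.84
Vision insurance premium: $92.79
(Employer's $504.21 toward vision insurance premium is not withheld from the employee.)
Total deductions = $132.80 + $165.51 + $27.23 + $2.32 + $45.98 + $21.41 + $105.34 + $115.84 + $92.79 = $709.22
Net pay = $1,660.05 − $709.22 = $950.83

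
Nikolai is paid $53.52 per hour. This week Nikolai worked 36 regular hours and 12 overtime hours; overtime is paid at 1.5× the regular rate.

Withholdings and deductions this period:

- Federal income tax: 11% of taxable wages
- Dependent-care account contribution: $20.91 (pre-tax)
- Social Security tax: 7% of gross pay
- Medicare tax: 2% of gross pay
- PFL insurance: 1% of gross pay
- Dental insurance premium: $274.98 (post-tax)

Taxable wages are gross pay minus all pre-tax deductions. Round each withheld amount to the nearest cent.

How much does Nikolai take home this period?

$1,989.57

Regular pay: 36 × $53.52 = $1,926.72
Overtime pay: 12 × $53.52 × 1.5 = $963.36
Gross pay = $1,926.72 + $963.36 = $2,890.08
Dependent-care account contribution: $20.91
Taxable wages = $2,890.08 − $20.91 = $2,869.17
Federal income tax: $2,869.17 × 0.11 = $315.61
Social Security tax: $2,890.08 × 0.07 = $202.31
Medicare tax: $2,890.08 × 0.02 = $57.80
PFL insurance: $2,890.08 × 0.01 = $28.90
Dental insurance premium: $274.98
Total deductions = $20.91 + $315.61 + $202.31 + $57.80 + $28.90 + $274.98 = $900.51
Net pay = $2,890.08 − $900.51 = $1,989.57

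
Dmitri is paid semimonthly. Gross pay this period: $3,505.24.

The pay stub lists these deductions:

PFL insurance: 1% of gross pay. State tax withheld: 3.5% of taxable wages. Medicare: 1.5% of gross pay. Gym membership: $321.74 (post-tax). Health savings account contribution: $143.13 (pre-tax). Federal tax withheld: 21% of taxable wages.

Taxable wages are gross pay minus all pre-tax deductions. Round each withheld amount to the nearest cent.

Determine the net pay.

$2,129.03

Health savings account contribution: $143.13
Taxable wages = $3,505.24 − $143.13 = $3,362.11
Federal tax withheld: $3,362.11 × 0.21 = $706.04
State tax withheld: $3,362.11 × 0.035 = $117.67
PFL insurance: $3,505.24 × 0.01 = $35.05
Medicare: $3,505.24 × 0.015 = $52.58
Gym membership: $321.74
Total deductions = $143.13 + $706.04 + $117.67 + $35.05 + $52.58 + $321.74 = $1,376.21
Net pay = $3,505.24 − $1,376.21 = $2,129.03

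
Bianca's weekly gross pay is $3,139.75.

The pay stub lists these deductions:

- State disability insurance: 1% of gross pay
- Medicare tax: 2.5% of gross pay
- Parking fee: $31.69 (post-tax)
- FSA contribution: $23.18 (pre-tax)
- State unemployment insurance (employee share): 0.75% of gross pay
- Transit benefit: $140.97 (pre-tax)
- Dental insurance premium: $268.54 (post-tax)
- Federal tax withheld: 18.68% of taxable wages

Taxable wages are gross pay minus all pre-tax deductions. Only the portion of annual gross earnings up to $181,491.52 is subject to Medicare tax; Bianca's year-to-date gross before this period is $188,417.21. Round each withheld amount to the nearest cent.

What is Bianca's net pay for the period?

$2,064.58

FSA contribution: $23.18
Transit benefit: $140.97
Pre-tax total = $23.18 + $140.97 = $164.15
Taxable wages = $3,139.75 − $164.15 = $2,975.60
Federal tax withheld: $2,975.60 × 0.1868 = $555.84
State unemployment insurance (employee share): $3,139.75 × 0.0075 = $23.55
Medicare tax: annual cap $181,491.52 already reached (YTD $188,417.21), so $0.00
State disability insurance: $3,139.75 × 0.01 = $31.40
Dental insurance premium: $268.54
Parking fee: $31.69
Total deductions = $23.18 + $140.97 + $555.84 + $23.55 + $0.00 + $31.40 + $268.54 + $31.69 = $1,075.17
Net pay = $3,139.75 − $1,075.17 = $2,064.58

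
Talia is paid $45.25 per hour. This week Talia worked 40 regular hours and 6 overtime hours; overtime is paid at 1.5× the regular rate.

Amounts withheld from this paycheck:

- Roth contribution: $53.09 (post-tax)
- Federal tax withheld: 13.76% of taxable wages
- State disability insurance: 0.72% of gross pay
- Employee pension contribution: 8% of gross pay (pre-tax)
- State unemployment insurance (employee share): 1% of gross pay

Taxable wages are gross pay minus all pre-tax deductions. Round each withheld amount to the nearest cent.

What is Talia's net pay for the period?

Regular pay: 40 × $45.25 = $1,810.00
Overtime pay: 6 × $45.25 × 1.5 = $407.25
Gross pay = $1,810.00 + $407.25 = $2,217.25
Employee pension contribution: $2,217.25 × 0.08 = $177.38
Taxable wages = $2,217.25 − $177.38 = $2,039.87
Federal tax withheld: $2,039.87 × 0.1376 = $280.69
State unemployment insurance (employee share): $2,217.25 × 0.01 = $22.17
State disability insurance: $2,217.25 × 0.0072 = $15.96
Roth contribution: $53.09
Total deductions = $177.38 + $280.69 + $22.17 + $15.96 + $53.09 = $549.29
Net pay = $2,217.25 − $549.29 = $1,667.96

$1,667.96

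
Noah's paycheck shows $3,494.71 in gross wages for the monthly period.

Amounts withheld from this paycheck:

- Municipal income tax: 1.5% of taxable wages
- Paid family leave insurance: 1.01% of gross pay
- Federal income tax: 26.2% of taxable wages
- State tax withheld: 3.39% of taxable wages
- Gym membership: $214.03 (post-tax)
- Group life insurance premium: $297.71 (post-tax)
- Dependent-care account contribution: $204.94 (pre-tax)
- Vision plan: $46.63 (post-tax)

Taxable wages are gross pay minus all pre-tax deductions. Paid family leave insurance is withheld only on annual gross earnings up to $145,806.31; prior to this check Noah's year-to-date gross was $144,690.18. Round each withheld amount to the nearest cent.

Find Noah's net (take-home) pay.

Dependent-care account contribution: $204.94
Taxable wages = $3,494.71 − $204.94 = $3,289.77
Municipal income tax: $3,289.77 × 0.015 = $49.35
Federal income tax: $3,289.77 × 0.262 = $861.92
State tax withheld: $3,289.77 × 0.0339 = $111.52
Paid family leave insurance: only $145,806.31 − $144,690.18 = $1,116.13 of this check is subject → $1,116.13 × 0.0101 = $11.27
Vision plan: $46.63
Gym membership: $214.03
Group life insurance premium: $297.71
Total deductions = $204.94 + $49.35 + $861.92 + $111.52 + $11.27 + $46.63 + $214.03 + $297.71 = $1,797.37
Net pay = $3,494.71 − $1,797.37 = $1,697.34

$1,697.34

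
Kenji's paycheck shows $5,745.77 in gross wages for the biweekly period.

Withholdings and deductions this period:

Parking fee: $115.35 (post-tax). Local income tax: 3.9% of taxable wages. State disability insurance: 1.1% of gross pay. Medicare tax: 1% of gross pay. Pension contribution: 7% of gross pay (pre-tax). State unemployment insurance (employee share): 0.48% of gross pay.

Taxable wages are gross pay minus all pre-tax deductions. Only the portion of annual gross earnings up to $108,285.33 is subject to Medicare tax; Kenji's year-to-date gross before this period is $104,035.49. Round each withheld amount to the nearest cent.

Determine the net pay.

Pension contribution: $5,745.77 × 0.07 = $402.20
Taxable wages = $5,745.77 − $402.20 = $5,343.57
Local income tax: $5,343.57 × 0.039 = $208.40
State disability insurance: $5,745.77 × 0.011 = $63.20
State unemployment insurance (employee share): $5,745.77 × 0.0048 = $27.58
Medicare tax: only $108,285.33 − $104,035.49 = $4,249.84 of this check is subject → $4,249.84 × 0.01 = $42.50
Parking fee: $115.35
Total deductions = $402.20 + $208.40 + $63.20 + $27.58 + $42.50 + $115.35 = $859.23
Net pay = $5,745.77 − $859.23 = $4,886.54

$4,886.54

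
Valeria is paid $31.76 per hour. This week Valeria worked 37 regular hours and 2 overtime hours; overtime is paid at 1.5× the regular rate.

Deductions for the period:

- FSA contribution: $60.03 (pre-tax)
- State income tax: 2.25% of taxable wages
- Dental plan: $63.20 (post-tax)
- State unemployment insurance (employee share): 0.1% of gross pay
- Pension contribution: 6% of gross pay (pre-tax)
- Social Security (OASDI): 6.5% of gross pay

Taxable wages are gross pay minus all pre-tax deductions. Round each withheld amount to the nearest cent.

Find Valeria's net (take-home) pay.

$961.58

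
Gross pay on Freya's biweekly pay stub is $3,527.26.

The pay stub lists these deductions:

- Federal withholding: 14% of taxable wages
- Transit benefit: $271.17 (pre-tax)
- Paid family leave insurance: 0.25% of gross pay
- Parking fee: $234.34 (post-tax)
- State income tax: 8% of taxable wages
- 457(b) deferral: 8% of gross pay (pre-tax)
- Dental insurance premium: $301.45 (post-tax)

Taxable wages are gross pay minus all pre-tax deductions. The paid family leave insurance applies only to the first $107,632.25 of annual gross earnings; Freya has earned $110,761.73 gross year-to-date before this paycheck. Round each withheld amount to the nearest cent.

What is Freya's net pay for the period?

$1,783.86

457(b) deferral: $3,527.26 × 0.08 = $282.18
Transit benefit: $271.17
Pre-tax total = $282.18 + $271.17 = $553.35
Taxable wages = $3,527.26 − $553.35 = $2,973.91
Federal withholding: $2,973.91 × 0.14 = $416.35
State income tax: $2,973.91 × 0.08 = $237.91
Paid family leave insurance: annual cap $107,632.25 already reached (YTD $110,761.73), so $0.00
Parking fee: $234.34
Dental insurance premium: $301.45
Total deductions = $282.18 + $271.17 + $416.35 + $237.91 + $0.00 + $234.34 + $301.45 = $1,743.40
Net pay = $3,527.26 − $1,743.40 = $1,783.86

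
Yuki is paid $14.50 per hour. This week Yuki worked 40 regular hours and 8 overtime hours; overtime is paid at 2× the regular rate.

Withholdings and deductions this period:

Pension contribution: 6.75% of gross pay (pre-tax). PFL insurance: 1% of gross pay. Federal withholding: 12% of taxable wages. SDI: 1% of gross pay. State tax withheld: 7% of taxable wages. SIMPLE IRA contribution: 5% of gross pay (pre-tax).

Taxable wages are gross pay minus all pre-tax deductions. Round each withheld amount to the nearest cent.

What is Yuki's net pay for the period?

Regular pay: 40 × $14.50 = $580.00
Overtime pay: 8 × $14.50 × 2 = $232.00
Gross pay = $580.00 + $232.00 = $812.00
SIMPLE IRA contribution: $812.00 × 0.05 = $40.60
Pension contribution: $812.00 × 0.0675 = $54.81
Pre-tax total = $40.60 + $54.81 = $95.41
Taxable wages = $812.00 − $95.41 = $716.59
Federal withholding: $716.59 × 0.12 = $85.99
State tax withheld: $716.59 × 0.07 = $50.16
PFL insurance: $812.00 × 0.01 = $8.12
SDI: $812.00 × 0.01 = $8.12
Total deductions = $40.60 + $54.81 + $85.99 + $50.16 + $8.12 + $8.12 = $247.80
Net pay = $812.00 − $247.80 = $564.20

$564.20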